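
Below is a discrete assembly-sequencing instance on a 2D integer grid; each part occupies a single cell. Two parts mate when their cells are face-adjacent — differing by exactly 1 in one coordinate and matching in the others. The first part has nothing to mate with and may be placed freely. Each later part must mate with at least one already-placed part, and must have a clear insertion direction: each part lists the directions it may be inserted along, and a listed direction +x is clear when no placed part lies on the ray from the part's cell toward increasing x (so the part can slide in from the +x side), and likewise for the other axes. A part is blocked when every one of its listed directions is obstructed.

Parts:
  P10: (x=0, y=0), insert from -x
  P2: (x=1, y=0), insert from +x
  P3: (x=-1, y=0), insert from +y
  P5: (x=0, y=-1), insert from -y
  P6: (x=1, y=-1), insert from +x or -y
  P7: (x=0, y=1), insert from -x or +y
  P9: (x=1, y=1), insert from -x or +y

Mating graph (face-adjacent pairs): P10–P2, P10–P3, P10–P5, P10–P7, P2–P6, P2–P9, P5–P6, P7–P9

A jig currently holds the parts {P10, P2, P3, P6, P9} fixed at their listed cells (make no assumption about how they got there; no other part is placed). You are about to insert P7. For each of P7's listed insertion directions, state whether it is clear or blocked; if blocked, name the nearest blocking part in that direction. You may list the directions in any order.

+y: clear; -x: clear

-x: ray from P7(0, 1) has no placed part ⇒ clear
+y: ray from P7(0, 1) has no placed part ⇒ clear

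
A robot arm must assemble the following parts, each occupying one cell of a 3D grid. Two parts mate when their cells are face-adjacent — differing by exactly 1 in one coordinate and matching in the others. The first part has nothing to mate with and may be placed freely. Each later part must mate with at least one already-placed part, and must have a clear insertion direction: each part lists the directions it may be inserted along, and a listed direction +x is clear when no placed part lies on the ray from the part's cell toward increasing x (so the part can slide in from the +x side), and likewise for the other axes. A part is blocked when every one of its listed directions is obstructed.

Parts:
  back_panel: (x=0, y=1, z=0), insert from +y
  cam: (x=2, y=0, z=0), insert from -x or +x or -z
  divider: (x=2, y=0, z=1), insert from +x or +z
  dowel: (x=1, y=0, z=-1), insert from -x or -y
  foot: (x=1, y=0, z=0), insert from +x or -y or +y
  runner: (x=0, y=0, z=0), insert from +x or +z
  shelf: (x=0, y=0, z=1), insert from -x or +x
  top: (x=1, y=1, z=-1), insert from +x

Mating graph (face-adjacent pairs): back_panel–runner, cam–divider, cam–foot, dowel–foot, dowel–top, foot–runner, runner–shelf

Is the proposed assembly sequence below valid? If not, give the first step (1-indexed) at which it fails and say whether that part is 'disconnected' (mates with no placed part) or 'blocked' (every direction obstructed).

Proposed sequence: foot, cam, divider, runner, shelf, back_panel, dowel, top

Valid

1. foot@(1, 0, 0) [+x clear] — {foot}
2. cam@(2, 0, 0) [+x clear] — {cam, foot}
3. divider@(2, 0, 1) [+x clear] — {cam, divider, foot}
4. runner@(0, 0, 0) [+z clear] — {cam, divider, foot, runner}
5. shelf@(0, 0, 1) [-x clear] — {cam, divider, foot, runner, shelf}
6. back_panel@(0, 1, 0) [+y clear] — {back_panel, cam, divider, foot, runner, shelf}
7. dowel@(1, 0, -1) [-x clear] — {back_panel, cam, divider, dowel, foot, runner, shelf}
8. top@(1, 1, -1) [+x clear] — {back_panel, cam, divider, dowel, foot, runner, shelf, top}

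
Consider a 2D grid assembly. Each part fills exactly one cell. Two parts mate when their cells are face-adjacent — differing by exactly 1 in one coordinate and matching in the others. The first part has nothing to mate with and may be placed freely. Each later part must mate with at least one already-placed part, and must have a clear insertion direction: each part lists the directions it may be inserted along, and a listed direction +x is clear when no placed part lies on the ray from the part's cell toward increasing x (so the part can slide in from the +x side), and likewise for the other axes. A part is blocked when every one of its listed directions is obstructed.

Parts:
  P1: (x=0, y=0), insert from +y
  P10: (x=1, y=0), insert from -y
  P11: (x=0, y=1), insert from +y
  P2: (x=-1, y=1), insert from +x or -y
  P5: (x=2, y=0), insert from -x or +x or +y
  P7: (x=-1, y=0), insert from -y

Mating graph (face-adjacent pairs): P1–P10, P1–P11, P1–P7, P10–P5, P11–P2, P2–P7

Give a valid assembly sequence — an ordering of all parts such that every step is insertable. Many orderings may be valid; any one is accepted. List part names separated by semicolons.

1. P1@(0, 0) [+y clear] — {P1}
2. P10@(1, 0) [-y clear] — {P1, P10}
3. P7@(-1, 0) [-y clear] — {P1, P10, P7}
4. P2@(-1, 1) [+x clear] — {P1, P10, P2, P7}
5. P11@(0, 1) [+y clear] — {P1, P10, P11, P2, P7}
6. P5@(2, 0) [+x clear] — {P1, P10, P11, P2, P5, P7}

P1; P10; P7; P2; P11; P5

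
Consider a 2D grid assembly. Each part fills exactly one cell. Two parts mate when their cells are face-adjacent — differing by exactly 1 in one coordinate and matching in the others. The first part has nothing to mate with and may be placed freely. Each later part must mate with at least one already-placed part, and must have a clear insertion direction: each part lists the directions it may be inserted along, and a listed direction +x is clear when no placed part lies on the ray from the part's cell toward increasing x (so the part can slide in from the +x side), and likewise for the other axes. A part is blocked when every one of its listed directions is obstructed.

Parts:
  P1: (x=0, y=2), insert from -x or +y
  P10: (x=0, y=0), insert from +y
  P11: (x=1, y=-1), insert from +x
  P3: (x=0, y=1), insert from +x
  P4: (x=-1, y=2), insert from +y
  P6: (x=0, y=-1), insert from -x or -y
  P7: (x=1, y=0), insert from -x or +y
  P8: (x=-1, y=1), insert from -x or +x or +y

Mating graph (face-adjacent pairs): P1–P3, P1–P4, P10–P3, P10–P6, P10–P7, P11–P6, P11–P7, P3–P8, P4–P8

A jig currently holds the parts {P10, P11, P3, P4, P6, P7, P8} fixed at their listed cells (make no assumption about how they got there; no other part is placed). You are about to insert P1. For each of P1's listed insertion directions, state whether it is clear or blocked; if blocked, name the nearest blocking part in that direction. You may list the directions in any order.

-x: nearest on ray is P4@(-1, 2) ⇒ blocked
+y: ray from P1(0, 2) has no placed part ⇒ clear

+y: clear; -x: blocked by P4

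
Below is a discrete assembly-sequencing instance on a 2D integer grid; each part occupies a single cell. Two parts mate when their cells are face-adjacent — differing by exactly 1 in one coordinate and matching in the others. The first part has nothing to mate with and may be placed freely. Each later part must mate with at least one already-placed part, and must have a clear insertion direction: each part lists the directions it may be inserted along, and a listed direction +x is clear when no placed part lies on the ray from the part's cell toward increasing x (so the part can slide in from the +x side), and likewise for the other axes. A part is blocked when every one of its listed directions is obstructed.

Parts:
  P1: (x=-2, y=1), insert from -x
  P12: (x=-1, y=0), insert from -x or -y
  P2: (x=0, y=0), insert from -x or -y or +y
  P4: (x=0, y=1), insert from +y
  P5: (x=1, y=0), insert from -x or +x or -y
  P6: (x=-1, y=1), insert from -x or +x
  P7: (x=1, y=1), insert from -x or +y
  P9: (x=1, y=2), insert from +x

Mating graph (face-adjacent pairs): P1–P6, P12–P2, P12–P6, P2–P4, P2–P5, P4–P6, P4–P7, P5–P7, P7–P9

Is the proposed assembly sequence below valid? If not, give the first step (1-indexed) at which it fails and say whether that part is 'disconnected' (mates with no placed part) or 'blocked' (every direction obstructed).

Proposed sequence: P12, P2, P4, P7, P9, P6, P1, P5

Valid

1. P12@(-1, 0) [-x clear] — {P12}
2. P2@(0, 0) [-y clear] — {P12, P2}
3. P4@(0, 1) [+y clear] — {P12, P2, P4}
4. P7@(1, 1) [+y clear] — {P12, P2, P4, P7}
5. P9@(1, 2) [+x clear] — {P12, P2, P4, P7, P9}
6. P6@(-1, 1) [-x clear] — {P12, P2, P4, P6, P7, P9}
7. P1@(-2, 1) [-x clear] — {P1, P12, P2, P4, P6, P7, P9}
8. P5@(1, 0) [+x clear] — {P1, P12, P2, P4, P5, P6, P7, P9}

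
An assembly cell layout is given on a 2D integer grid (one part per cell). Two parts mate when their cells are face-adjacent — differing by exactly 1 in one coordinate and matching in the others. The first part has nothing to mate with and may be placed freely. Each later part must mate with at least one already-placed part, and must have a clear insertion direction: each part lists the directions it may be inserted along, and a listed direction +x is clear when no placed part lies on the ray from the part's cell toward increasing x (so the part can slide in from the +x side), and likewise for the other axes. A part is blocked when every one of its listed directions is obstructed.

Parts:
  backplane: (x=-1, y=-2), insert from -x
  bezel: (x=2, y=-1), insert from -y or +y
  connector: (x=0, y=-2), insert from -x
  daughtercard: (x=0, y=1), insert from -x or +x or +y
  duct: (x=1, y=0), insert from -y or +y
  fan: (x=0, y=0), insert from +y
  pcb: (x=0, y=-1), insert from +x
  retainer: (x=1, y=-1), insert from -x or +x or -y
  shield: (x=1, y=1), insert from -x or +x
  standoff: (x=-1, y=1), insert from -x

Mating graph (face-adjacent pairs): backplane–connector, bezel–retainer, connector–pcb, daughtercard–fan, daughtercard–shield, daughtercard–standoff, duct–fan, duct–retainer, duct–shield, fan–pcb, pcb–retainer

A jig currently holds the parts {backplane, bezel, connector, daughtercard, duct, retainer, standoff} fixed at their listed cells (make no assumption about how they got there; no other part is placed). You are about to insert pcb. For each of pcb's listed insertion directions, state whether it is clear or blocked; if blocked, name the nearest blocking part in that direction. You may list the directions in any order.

+x: nearest on ray is retainer@(1, -1) ⇒ blocked

+x: blocked by retainer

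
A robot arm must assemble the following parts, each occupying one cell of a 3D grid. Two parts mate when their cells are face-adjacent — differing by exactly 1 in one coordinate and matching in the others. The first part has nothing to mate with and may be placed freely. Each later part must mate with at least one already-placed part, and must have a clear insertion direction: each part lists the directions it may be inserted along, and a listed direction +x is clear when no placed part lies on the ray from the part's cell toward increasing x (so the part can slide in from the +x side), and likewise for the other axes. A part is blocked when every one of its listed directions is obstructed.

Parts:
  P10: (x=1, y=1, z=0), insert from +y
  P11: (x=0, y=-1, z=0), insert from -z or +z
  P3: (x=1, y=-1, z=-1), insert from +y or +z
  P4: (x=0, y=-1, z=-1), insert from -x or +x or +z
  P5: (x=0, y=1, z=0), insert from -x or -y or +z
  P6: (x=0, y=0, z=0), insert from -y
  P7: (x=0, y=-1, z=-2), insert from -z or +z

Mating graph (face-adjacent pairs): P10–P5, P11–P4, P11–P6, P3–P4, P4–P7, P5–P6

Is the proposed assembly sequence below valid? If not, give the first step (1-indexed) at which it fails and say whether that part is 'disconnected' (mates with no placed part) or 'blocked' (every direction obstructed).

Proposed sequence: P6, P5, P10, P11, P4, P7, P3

Valid

1. P6@(0, 0, 0) [-y clear] — {P6}
2. P5@(0, 1, 0) [-x clear] — {P5, P6}
3. P10@(1, 1, 0) [+y clear] — {P10, P5, P6}
4. P11@(0, -1, 0) [-z clear] — {P10, P11, P5, P6}
5. P4@(0, -1, -1) [-x clear] — {P10, P11, P4, P5, P6}
6. P7@(0, -1, -2) [-z clear] — {P10, P11, P4, P5, P6, P7}
7. P3@(1, -1, -1) [+y clear] — {P10, P11, P3, P4, P5, P6, P7}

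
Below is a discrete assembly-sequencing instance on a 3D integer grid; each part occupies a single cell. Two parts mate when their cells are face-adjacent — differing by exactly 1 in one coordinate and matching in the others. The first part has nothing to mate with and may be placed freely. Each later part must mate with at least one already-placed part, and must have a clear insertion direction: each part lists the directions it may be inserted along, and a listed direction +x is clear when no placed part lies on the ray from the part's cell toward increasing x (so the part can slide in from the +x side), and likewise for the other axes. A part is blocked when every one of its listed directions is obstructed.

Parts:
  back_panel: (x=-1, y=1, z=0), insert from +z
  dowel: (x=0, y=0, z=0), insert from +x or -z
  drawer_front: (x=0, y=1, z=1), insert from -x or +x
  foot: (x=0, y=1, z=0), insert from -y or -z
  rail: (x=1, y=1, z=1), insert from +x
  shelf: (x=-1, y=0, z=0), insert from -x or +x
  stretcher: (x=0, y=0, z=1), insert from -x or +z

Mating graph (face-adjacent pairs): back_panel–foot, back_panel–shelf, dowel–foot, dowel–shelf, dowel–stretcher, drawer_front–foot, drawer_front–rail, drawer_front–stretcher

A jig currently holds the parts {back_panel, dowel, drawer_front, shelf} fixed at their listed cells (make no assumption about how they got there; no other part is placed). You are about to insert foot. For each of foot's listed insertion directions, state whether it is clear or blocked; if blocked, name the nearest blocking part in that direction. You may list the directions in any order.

-y: blocked by dowel; -z: clear

-y: nearest on ray is dowel@(0, 0, 0) ⇒ blocked
-z: ray from foot(0, 1, 0) has no placed part ⇒ clear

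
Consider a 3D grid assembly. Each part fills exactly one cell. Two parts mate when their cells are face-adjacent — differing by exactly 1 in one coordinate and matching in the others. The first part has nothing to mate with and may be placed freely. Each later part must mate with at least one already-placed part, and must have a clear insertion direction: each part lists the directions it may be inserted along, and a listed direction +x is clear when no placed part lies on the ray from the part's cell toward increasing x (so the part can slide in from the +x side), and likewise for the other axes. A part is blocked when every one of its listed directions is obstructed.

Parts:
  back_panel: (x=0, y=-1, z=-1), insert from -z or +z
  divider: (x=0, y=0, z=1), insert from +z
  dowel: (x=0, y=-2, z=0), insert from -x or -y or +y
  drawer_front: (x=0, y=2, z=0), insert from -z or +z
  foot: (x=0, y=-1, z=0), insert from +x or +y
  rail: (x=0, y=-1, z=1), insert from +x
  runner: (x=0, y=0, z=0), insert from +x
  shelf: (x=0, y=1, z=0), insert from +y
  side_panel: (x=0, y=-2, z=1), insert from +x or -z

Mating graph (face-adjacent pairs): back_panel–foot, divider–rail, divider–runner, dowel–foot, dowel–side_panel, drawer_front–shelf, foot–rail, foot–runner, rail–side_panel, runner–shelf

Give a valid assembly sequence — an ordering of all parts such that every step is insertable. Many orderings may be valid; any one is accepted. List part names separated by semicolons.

back_panel; foot; dowel; side_panel; rail; divider; runner; shelf; drawer_front

1. back_panel@(0, -1, -1) [-z clear] — {back_panel}
2. foot@(0, -1, 0) [+x clear] — {back_panel, foot}
3. dowel@(0, -2, 0) [-x clear] — {back_panel, dowel, foot}
4. side_panel@(0, -2, 1) [+x clear] — {back_panel, dowel, foot, side_panel}
5. rail@(0, -1, 1) [+x clear] — {back_panel, dowel, foot, rail, side_panel}
6. divider@(0, 0, 1) [+z clear] — {back_panel, divider, dowel, foot, rail, side_panel}
7. runner@(0, 0, 0) [+x clear] — {back_panel, divider, dowel, foot, rail, runner, side_panel}
8. shelf@(0, 1, 0) [+y clear] — {back_panel, divider, dowel, foot, rail, runner, shelf, side_panel}
9. drawer_front@(0, 2, 0) [-z clear] — {back_panel, divider, dowel, drawer_front, foot, rail, runner, shelf, side_panel}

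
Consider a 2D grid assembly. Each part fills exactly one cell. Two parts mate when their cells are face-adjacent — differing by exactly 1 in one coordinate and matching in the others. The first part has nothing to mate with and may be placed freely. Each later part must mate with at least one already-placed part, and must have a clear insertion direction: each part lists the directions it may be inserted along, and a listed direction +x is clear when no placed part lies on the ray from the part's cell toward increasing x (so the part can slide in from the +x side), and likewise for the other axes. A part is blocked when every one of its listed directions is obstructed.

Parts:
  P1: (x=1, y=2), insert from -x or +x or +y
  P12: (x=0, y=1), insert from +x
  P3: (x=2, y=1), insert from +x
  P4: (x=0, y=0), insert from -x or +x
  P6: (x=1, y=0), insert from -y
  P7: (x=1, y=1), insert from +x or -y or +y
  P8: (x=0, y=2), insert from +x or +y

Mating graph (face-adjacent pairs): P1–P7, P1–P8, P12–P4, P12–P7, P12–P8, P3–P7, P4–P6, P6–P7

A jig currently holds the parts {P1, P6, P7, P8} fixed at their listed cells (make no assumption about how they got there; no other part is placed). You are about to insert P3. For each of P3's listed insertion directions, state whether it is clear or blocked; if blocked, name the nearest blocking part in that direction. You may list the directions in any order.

+x: ray from P3(2, 1) has no placed part ⇒ clear

+x: clear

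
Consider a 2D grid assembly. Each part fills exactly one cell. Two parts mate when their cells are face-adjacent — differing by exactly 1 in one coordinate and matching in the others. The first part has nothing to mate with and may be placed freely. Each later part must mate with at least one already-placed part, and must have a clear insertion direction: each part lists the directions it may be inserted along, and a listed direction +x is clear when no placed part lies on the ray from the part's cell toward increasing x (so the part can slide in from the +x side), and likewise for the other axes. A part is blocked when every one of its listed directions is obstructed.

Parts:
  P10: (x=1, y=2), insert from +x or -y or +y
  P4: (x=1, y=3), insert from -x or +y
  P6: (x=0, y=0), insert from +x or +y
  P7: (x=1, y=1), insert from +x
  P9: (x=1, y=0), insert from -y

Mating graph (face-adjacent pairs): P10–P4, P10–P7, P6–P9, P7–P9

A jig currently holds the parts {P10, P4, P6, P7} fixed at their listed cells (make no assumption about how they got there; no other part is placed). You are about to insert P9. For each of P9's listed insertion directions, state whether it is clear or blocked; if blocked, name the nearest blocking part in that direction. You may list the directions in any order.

-y: clear

-y: ray from P9(1, 0) has no placed part ⇒ clear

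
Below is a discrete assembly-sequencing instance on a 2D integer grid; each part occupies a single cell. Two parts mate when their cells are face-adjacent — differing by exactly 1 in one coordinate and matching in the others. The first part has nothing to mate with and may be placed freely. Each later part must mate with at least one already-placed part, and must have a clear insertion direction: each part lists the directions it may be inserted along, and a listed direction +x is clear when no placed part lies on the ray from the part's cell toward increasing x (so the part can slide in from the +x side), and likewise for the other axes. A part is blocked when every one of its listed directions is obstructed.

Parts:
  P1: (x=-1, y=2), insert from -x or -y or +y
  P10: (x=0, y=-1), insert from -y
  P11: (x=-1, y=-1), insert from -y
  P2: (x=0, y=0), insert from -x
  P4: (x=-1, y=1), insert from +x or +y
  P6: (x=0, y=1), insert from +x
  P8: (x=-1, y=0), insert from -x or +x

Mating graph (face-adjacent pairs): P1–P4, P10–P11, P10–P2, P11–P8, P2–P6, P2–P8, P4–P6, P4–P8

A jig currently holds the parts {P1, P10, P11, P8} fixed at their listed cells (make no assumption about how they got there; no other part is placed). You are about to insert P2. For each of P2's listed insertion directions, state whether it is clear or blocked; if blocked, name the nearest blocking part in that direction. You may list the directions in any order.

-x: blocked by P8

-x: nearest on ray is P8@(-1, 0) ⇒ blocked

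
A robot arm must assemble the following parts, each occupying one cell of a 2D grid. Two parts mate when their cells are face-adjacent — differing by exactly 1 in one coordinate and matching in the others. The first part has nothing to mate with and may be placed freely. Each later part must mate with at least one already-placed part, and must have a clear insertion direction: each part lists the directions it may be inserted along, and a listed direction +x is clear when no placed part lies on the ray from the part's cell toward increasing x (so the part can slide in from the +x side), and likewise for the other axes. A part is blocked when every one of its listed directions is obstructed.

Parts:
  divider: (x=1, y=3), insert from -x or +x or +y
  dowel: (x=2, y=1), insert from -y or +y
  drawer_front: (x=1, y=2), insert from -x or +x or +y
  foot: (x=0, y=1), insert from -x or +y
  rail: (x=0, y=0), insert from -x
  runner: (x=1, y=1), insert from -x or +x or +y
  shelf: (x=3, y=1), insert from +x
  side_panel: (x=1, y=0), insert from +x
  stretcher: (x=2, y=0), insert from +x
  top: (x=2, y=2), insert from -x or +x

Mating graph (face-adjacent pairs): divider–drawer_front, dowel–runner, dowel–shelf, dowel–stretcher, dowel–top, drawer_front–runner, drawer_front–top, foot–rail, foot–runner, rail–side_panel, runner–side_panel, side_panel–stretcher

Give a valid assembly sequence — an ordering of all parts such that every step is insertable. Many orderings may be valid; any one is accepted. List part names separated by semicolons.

divider; drawer_front; runner; dowel; foot; rail; side_panel; stretcher; top; shelf

1. divider@(1, 3) [-x clear] — {divider}
2. drawer_front@(1, 2) [-x clear] — {divider, drawer_front}
3. runner@(1, 1) [-x clear] — {divider, drawer_front, runner}
4. dowel@(2, 1) [-y clear] — {divider, dowel, drawer_front, runner}
5. foot@(0, 1) [-x clear] — {divider, dowel, drawer_front, foot, runner}
6. rail@(0, 0) [-x clear] — {divider, dowel, drawer_front, foot, rail, runner}
7. side_panel@(1, 0) [+x clear] — {divider, dowel, drawer_front, foot, rail, runner, side_panel}
8. stretcher@(2, 0) [+x clear] — {divider, dowel, drawer_front, foot, rail, runner, side_panel, stretcher}
9. top@(2, 2) [+x clear] — {divider, dowel, drawer_front, foot, rail, runner, side_panel, stretcher, top}
10. shelf@(3, 1) [+x clear] — {divider, dowel, drawer_front, foot, rail, runner, shelf, side_panel, stretcher, top}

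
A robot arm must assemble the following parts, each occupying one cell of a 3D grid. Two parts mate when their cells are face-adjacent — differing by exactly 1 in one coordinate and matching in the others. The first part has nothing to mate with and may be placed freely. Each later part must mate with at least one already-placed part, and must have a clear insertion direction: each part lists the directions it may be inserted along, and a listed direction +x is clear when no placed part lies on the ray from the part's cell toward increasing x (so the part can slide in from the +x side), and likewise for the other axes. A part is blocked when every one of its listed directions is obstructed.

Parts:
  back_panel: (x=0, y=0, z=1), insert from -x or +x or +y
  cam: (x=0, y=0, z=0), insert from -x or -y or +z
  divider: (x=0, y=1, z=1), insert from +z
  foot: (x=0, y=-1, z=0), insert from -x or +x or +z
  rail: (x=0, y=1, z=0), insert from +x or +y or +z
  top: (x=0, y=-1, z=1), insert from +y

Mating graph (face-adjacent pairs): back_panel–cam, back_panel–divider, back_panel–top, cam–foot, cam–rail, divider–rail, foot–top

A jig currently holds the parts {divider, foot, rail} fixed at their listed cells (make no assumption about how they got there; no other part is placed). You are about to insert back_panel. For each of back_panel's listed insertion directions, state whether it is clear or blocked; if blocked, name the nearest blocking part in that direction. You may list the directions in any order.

+x: clear; +y: blocked by divider; -x: clear

-x: ray from back_panel(0, 0, 1) has no placed part ⇒ clear
+x: ray from back_panel(0, 0, 1) has no placed part ⇒ clear
+y: nearest on ray is divider@(0, 1, 1) ⇒ blocked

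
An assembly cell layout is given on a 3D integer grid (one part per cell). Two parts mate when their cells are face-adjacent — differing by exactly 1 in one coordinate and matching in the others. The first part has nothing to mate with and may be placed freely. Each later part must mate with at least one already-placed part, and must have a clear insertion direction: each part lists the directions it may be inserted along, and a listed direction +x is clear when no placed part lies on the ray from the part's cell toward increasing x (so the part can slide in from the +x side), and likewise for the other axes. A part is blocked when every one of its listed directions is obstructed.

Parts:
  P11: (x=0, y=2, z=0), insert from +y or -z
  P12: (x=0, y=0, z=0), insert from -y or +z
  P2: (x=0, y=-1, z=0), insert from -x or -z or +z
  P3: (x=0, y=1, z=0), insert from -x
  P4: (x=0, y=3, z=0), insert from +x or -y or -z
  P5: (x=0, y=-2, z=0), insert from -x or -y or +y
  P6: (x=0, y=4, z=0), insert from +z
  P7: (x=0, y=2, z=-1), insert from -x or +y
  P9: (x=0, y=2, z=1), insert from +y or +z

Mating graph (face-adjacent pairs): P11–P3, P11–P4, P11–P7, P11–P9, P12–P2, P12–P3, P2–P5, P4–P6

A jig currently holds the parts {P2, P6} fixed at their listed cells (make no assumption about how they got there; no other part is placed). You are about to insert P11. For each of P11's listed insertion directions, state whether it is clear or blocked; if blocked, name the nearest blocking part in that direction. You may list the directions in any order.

+y: nearest on ray is P6@(0, 4, 0) ⇒ blocked
-z: ray from P11(0, 2, 0) has no placed part ⇒ clear

+y: blocked by P6; -z: clear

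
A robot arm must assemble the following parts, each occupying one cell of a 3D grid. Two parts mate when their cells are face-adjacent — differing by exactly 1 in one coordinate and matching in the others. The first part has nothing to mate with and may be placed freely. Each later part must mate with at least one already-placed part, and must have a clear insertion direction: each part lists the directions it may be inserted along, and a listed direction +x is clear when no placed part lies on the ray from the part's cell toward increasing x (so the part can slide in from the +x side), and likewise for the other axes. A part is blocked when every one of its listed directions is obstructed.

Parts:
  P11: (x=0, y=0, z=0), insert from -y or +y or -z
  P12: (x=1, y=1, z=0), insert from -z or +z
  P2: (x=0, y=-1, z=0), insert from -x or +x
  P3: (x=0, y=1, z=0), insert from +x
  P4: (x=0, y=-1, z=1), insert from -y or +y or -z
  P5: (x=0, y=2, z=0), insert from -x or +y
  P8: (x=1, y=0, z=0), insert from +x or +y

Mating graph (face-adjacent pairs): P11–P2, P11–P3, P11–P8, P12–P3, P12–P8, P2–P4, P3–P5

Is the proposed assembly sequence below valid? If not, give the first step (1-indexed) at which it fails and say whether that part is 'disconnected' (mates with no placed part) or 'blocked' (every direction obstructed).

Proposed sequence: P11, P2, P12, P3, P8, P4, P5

1. P11@(0, 0, 0) [-y clear] — {P11}
2. P2@(0, -1, 0) [-x clear] — {P11, P2}
3. P12@(1, 1, 0) — no placed neighbour ⇒ disconnected

Invalid at step 3 (disconnected)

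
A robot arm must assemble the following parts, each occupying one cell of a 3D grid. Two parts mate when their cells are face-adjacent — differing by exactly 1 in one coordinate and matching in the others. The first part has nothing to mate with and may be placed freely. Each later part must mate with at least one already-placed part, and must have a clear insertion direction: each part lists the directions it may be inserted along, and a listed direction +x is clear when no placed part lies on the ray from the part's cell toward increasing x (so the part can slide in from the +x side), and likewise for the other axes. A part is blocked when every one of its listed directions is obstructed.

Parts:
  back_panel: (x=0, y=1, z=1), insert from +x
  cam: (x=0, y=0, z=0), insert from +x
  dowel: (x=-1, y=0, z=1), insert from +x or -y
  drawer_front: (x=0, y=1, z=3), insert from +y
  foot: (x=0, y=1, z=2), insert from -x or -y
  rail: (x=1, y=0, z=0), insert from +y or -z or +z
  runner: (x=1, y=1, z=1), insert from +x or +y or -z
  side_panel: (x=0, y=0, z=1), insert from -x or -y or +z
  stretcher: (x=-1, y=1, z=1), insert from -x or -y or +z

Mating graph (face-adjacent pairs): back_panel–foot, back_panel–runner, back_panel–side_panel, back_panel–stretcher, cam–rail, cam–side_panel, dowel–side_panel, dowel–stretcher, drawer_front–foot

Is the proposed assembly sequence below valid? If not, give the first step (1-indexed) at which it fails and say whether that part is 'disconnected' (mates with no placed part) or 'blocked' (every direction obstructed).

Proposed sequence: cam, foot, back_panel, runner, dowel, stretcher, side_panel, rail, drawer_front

Invalid at step 2 (disconnected)

1. cam@(0, 0, 0) [+x clear] — {cam}
2. foot@(0, 1, 2) — no placed neighbour ⇒ disconnected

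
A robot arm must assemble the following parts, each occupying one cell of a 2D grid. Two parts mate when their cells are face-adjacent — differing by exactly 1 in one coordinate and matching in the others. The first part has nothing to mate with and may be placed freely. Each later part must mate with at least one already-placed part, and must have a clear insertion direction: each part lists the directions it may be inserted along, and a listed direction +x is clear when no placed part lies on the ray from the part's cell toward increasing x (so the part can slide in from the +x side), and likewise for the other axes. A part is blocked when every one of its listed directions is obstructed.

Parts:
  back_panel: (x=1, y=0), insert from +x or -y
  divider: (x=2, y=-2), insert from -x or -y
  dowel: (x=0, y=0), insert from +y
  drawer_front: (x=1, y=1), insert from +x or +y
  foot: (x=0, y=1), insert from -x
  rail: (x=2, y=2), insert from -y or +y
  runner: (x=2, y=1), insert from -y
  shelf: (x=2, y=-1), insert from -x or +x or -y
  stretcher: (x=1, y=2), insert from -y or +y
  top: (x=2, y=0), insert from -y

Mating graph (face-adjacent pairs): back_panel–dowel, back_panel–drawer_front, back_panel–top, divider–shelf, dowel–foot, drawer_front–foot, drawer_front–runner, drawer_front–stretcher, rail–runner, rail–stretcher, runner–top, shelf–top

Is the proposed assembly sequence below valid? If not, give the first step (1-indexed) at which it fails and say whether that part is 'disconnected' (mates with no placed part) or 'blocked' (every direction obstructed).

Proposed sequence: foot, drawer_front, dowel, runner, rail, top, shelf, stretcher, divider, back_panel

1. foot@(0, 1) [-x clear] — {foot}
2. drawer_front@(1, 1) [+x clear] — {drawer_front, foot}
3. dowel@(0, 0) — +y all obstructed ⇒ blocked

Invalid at step 3 (blocked)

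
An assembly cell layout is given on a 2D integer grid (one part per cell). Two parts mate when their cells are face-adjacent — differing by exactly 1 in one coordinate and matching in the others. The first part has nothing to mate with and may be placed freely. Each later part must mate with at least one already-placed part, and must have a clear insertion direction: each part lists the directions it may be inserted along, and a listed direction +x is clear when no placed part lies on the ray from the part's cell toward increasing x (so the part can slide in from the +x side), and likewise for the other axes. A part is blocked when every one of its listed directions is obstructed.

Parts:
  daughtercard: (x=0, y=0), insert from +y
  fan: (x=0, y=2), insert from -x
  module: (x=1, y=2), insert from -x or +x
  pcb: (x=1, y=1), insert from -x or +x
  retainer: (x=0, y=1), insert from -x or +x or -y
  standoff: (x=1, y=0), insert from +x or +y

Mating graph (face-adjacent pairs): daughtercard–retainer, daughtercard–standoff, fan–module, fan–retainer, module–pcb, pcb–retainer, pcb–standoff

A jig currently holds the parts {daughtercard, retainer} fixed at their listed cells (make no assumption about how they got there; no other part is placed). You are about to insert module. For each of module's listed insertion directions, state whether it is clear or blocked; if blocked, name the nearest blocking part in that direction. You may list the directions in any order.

+x: clear; -x: clear

-x: ray from module(1, 2) has no placed part ⇒ clear
+x: ray from module(1, 2) has no placed part ⇒ clear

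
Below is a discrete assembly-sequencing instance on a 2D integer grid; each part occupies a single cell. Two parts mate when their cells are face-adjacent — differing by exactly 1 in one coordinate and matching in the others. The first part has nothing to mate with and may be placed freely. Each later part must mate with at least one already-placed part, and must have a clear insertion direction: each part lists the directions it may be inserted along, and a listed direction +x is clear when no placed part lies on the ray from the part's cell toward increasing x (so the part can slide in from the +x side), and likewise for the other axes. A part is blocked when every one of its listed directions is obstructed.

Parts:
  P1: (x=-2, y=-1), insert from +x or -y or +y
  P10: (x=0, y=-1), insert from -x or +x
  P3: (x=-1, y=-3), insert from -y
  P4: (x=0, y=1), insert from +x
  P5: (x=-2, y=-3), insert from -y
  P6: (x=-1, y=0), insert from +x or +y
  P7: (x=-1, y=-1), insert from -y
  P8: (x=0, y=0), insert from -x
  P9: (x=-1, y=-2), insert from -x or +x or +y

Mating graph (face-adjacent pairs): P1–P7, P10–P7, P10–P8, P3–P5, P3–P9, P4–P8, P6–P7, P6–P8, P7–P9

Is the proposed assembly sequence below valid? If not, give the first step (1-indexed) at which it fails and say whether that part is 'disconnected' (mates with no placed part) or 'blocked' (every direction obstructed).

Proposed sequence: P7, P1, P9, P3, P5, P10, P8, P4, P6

1. P7@(-1, -1) [-y clear] — {P7}
2. P1@(-2, -1) [-y clear] — {P1, P7}
3. P9@(-1, -2) [-x clear] — {P1, P7, P9}
4. P3@(-1, -3) [-y clear] — {P1, P3, P7, P9}
5. P5@(-2, -3) [-y clear] — {P1, P3, P5, P7, P9}
6. P10@(0, -1) [+x clear] — {P1, P10, P3, P5, P7, P9}
7. P8@(0, 0) [-x clear] — {P1, P10, P3, P5, P7, P8, P9}
8. P4@(0, 1) [+x clear] — {P1, P10, P3, P4, P5, P7, P8, P9}
9. P6@(-1, 0) [+y clear] — {P1, P10, P3, P4, P5, P6, P7, P8, P9}

Valid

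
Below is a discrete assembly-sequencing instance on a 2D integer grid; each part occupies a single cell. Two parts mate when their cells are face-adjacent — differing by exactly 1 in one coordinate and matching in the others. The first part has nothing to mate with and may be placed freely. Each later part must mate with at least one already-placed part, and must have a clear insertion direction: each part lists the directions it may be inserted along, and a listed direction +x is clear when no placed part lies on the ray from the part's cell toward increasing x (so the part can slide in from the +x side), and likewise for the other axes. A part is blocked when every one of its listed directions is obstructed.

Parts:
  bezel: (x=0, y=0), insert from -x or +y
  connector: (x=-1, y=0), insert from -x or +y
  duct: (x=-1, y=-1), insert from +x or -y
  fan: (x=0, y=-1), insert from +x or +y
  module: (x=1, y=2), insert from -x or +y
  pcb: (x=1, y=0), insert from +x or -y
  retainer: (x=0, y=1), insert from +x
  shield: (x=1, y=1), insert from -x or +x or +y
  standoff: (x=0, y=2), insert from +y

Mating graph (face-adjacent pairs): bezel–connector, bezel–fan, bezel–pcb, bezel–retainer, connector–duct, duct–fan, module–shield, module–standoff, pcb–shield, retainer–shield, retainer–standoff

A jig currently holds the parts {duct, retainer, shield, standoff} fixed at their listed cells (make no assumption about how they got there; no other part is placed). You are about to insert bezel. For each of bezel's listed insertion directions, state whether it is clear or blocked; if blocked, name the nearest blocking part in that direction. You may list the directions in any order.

+y: blocked by retainer; -x: clear

-x: ray from bezel(0, 0) has no placed part ⇒ clear
+y: nearest on ray is retainer@(0, 1) ⇒ blocked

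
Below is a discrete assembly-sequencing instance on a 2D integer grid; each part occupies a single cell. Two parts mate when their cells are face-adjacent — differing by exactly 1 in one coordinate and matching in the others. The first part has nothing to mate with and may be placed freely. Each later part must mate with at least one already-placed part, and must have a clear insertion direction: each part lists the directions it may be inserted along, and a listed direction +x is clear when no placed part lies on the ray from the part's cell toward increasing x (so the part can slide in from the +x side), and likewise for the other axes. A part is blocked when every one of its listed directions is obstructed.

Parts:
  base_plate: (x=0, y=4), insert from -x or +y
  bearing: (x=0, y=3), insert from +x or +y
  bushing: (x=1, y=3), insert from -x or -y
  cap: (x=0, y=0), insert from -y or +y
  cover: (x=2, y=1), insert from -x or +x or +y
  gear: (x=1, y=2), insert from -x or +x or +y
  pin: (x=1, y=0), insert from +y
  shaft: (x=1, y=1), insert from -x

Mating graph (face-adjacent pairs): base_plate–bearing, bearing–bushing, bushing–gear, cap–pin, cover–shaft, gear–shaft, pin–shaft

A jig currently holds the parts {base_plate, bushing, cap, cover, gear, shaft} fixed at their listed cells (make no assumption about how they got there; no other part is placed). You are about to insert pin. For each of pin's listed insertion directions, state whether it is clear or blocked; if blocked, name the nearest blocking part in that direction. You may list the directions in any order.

+y: nearest on ray is shaft@(1, 1) ⇒ blocked

+y: blocked by shaft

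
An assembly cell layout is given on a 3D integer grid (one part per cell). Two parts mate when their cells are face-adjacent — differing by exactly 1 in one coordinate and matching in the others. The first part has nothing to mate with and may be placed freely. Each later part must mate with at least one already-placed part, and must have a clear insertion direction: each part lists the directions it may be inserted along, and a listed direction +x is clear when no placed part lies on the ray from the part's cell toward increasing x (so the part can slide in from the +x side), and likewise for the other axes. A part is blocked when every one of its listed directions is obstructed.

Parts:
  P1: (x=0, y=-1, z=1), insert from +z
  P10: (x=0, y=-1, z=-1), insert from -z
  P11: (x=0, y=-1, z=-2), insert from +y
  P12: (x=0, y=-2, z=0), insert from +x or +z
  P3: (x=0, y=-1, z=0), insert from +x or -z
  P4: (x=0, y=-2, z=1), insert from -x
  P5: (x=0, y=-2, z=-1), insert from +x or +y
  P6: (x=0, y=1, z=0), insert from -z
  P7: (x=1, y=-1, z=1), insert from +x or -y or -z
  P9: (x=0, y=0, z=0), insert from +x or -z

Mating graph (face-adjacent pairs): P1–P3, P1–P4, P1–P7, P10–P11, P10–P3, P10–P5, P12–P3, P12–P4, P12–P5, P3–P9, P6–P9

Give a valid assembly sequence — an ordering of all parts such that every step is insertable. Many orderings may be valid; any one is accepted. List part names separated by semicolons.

1. P6@(0, 1, 0) [-z clear] — {P6}
2. P9@(0, 0, 0) [+x clear] — {P6, P9}
3. P3@(0, -1, 0) [+x clear] — {P3, P6, P9}
4. P10@(0, -1, -1) [-z clear] — {P10, P3, P6, P9}
5. P11@(0, -1, -2) [+y clear] — {P10, P11, P3, P6, P9}
6. P1@(0, -1, 1) [+z clear] — {P1, P10, P11, P3, P6, P9}
7. P4@(0, -2, 1) [-x clear] — {P1, P10, P11, P3, P4, P6, P9}
8. P12@(0, -2, 0) [+x clear] — {P1, P10, P11, P12, P3, P4, P6, P9}
9. P5@(0, -2, -1) [+x clear] — {P1, P10, P11, P12, P3, P4, P5, P6, P9}
10. P7@(1, -1, 1) [+x clear] — {P1, P10, P11, P12, P3, P4, P5, P6, P7, P9}

P6; P9; P3; P10; P11; P1; P4; P12; P5; P7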